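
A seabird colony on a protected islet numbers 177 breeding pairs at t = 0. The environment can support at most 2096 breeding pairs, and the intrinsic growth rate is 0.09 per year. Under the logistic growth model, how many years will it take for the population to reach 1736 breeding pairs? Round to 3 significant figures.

44.0 years

A = (K − N₀)/N₀ = (2096 − 177)/177 = 10.842.
Solve 2096/(1 + 10.842·e^(−0.09t)) = 1736: 1 + 10.842·e^(−0.09t) = 1.2074, so e^(−0.09t) = 0.0191272.
−0.09·t = ln(0.0191272) = -3.9566, so t = 3.9566/0.09 = 43.963.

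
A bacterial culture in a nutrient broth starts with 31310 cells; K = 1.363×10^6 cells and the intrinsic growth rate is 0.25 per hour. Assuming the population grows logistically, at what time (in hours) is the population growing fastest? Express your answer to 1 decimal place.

15.0 hours

Logistic growth is fastest at N = K/2 = 681500.
A = (K − N₀)/N₀ = 42.532. Set K/(1 + A·e^(−rt)) = K/2 → A·e^(−rt) = 1.
e^(−0.25t) = 1/42.532 = 0.0235115, so t = ln(42.532)/0.25 = 3.7503/0.25 = 15.001.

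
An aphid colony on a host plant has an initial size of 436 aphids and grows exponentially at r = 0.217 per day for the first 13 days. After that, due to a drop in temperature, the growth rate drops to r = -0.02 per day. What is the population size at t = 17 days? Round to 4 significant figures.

Phase 1: N(13) = 436·e^(0.217×13) = 436·e^2.821 = 7322.03.
Phase 2 runs for 17 − 13 = 4 days at r = -0.02.
N(17) = 7322.03·e^(-0.02×4) = 7322.03·e^-0.08 = 6759.08.

6759 aphids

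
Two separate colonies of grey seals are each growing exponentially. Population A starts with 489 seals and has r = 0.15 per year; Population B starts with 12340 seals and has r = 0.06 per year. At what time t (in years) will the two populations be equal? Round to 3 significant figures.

Set 489·e^(0.15t) = 12340·e^(0.06t).
e^((0.15 − 0.06)t) = 12340/489 → e^(0.09·t) = 25.235.
0.09·t = ln(25.235) = 3.2282, so t = 3.2282/0.09 = 35.869.

35.9 years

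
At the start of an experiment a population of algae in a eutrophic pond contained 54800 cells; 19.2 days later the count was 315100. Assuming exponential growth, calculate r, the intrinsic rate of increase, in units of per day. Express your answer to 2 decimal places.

From N(t) = N₀·e^(rt): e^(r·19.2) = 315100/54800 = 5.75.
r·19.2 = ln(5.75) = 1.7492, so r = 1.7492/19.2 = 0.091104.

0.09 per day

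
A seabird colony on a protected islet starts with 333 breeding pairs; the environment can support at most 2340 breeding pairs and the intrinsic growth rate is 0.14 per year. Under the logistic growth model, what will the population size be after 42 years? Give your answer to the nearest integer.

A = (K − N₀)/N₀ = (2340 − 333)/333 = 6.027.
N(t) = K/(1 + A·e^(−rt)) = 2340/(1 + 6.027×e^(−0.14×42)).
e^(−5.88) = 0.0027948; denominator = 1 + 6.027×0.0027948 = 1.0168.
N = 2340/1.0168 = 2301.24.

2301 breeding pairs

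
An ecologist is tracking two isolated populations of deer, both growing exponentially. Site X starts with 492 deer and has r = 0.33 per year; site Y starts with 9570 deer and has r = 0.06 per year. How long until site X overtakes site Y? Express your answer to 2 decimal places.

10.99 years

Set 492·e^(0.33t) = 9570·e^(0.06t).
e^((0.33 − 0.06)t) = 9570/492 → e^(0.27·t) = 19.451.
0.27·t = ln(19.451) = 2.9679, so t = 2.9679/0.27 = 10.992.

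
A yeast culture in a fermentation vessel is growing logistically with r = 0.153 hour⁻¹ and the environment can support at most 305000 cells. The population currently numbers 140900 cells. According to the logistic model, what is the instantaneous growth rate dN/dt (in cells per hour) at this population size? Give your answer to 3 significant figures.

dN/dt = rN(1 − N/K) = 0.153 × 140900 × (1 − 140900/305000).
1 − 140900/305000 = 0.53803; dN/dt = 0.153 × 140900 × 0.53803 = 11599.

11600 cells per hour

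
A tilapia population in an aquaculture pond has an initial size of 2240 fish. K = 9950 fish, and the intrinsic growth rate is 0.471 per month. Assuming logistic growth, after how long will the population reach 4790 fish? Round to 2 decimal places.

2.47 months

A = (K − N₀)/N₀ = (9950 − 2240)/2240 = 3.442.
Solve 9950/(1 + 3.442·e^(−0.471t)) = 4790: 1 + 3.442·e^(−0.471t) = 2.0772, so e^(−0.471t) = 0.312974.
−0.471·t = ln(0.312974) = -1.1616, so t = 1.1616/0.471 = 2.4663.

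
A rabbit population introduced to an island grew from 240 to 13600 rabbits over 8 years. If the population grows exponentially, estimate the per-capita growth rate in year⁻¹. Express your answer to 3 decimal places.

From N(t) = N₀·e^(rt): e^(r·8) = 13600/240 = 56.667.
r·8 = ln(56.667) = 4.0372, so r = 4.0372/8 = 0.50465.

0.505 per year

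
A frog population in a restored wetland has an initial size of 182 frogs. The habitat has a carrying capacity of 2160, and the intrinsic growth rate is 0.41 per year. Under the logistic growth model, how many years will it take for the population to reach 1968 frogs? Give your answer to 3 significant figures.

A = (K − N₀)/N₀ = (2160 − 182)/182 = 10.868.
Solve 2160/(1 + 10.868·e^(−0.41t)) = 1968: 1 + 10.868·e^(−0.41t) = 1.0976, so e^(−0.41t) = 0.00897679.
−0.41·t = ln(0.00897679) = -4.7131, so t = 4.7131/0.41 = 11.495.

11.5 years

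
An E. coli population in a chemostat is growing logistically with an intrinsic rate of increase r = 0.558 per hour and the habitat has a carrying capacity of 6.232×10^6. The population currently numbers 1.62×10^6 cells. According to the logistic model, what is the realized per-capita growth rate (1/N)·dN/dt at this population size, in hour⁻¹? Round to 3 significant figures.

0.413 per hour

(1/N)·dN/dt = r(1 − N/K) = 0.558 × (1 − 1.62×10^6/6.232×10^6).
= 0.558 × 0.74005 = 0.41295.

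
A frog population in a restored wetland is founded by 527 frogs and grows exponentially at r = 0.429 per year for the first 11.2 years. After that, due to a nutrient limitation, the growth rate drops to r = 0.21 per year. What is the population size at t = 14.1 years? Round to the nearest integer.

Phase 1: N(11.2) = 527·e^(0.429×11.2) = 527·e^4.805 = 64344.1.
Phase 2 runs for 14.1 − 11.2 = 2.9 years at r = 0.21.
N(14.1) = 64344.1·e^(0.21×2.9) = 64344.1·e^0.609 = 118303.

118303 frogs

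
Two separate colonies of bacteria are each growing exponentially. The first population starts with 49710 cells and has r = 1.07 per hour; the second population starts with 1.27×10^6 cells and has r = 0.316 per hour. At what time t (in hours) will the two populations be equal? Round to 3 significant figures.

Set 49710·e^(1.07t) = 1.27×10^6·e^(0.316t).
e^((1.07 − 0.316)t) = 1.27×10^6/49710 → e^(0.754·t) = 25.548.
0.754·t = ln(25.548) = 3.2406, so t = 3.2406/0.754 = 4.2978.

4.30 hours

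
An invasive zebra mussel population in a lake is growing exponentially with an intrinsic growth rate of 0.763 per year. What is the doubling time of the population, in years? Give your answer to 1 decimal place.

0.9 years

Doubling time t_d = ln(2)/r = 0.6931/0.763 = 0.90845.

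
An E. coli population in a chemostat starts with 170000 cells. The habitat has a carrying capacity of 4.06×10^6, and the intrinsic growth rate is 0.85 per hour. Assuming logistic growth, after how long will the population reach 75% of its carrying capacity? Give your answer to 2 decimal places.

4.98 hours

A = (K − N₀)/N₀ = (4.06×10^6 − 170000)/170000 = 22.882.
Solve 4.06×10^6/(1 + 22.882·e^(−0.85t)) = 3.045×10^6: 1 + 22.882·e^(−0.85t) = 1.3333, so e^(−0.85t) = 0.0145673.
−0.85·t = ln(0.0145673) = -4.229, so t = 4.229/0.85 = 4.9753.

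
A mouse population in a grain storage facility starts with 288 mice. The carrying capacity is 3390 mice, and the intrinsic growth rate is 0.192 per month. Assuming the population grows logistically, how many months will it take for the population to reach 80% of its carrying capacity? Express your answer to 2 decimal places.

19.60 months

A = (K − N₀)/N₀ = (3390 − 288)/288 = 10.771.
Solve 3390/(1 + 10.771·e^(−0.192t)) = 2712: 1 + 10.771·e^(−0.192t) = 1.25, so e^(−0.192t) = 0.0232108.
−0.192·t = ln(0.0232108) = -3.7631, so t = 3.7631/0.192 = 19.6.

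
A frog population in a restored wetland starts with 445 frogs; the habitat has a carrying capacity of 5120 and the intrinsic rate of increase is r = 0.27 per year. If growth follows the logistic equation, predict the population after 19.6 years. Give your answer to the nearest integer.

A = (K − N₀)/N₀ = (5120 − 445)/445 = 10.506.
N(t) = K/(1 + A·e^(−rt)) = 5120/(1 + 10.506×e^(−0.27×19.6)).
e^(−5.292) = 0.0050317; denominator = 1 + 10.506×0.0050317 = 1.0529.
N = 5120/1.0529 = 4862.94.

4863 frogs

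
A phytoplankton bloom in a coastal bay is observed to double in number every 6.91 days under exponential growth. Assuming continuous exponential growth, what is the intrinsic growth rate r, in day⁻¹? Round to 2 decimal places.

0.10 per day

r = ln(2)/t_d = 0.6931/6.91 = 0.10031.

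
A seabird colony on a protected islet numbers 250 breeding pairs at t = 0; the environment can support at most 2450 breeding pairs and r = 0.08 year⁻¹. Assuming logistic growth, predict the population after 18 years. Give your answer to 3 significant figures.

794 breeding pairs

A = (K − N₀)/N₀ = (2450 − 250)/250 = 8.8.
N(t) = K/(1 + A·e^(−rt)) = 2450/(1 + 8.8×e^(−0.08×18)).
e^(−1.44) = 0.23693; denominator = 1 + 8.8×0.23693 = 3.085.
N = 2450/3.085 = 794.175.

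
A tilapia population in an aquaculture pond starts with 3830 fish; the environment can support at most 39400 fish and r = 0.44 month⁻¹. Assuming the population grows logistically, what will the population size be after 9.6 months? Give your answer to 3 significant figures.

34700 fish

A = (K − N₀)/N₀ = (39400 − 3830)/3830 = 9.2872.
N(t) = K/(1 + A·e^(−rt)) = 39400/(1 + 9.2872×e^(−0.44×9.6)).
e^(−4.224) = 0.01464; denominator = 1 + 9.2872×0.01464 = 1.136.
N = 39400/1.136 = 34684.2.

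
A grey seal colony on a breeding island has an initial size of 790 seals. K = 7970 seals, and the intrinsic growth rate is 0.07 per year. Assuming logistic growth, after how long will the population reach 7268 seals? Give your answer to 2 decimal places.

A = (K − N₀)/N₀ = (7970 − 790)/790 = 9.0886.
Solve 7970/(1 + 9.0886·e^(−0.07t)) = 7268: 1 + 9.0886·e^(−0.07t) = 1.0966, so e^(−0.07t) = 0.0106273.
−0.07·t = ln(0.0106273) = -4.5443, so t = 4.5443/0.07 = 64.919.

64.92 years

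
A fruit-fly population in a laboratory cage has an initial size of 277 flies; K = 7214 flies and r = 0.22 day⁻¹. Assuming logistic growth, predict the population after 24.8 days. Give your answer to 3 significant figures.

6520 flies

A = (K − N₀)/N₀ = (7214 − 277)/277 = 25.043.
N(t) = K/(1 + A·e^(−rt)) = 7214/(1 + 25.043×e^(−0.22×24.8)).
e^(−5.456) = 0.0042706; denominator = 1 + 25.043×0.0042706 = 1.107.
N = 7214/1.107 = 6517.01.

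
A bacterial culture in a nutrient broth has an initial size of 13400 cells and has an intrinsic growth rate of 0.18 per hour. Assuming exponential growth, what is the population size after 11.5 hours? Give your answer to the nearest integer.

106193 cells

N(t) = N₀·e^(rt) = 13400 × e^(0.18×11.5) = 13400 × e^2.07.
e^2.07 ≈ 7.9248, so N ≈ 13400 × 7.9248 = 106193.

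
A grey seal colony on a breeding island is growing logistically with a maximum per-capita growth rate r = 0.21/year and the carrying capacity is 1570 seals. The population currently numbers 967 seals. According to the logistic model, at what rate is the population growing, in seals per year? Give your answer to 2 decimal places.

dN/dt = rN(1 − N/K) = 0.21 × 967 × (1 − 967/1570).
1 − 967/1570 = 0.38408; dN/dt = 0.21 × 967 × 0.38408 = 77.994.

77.99 seals per year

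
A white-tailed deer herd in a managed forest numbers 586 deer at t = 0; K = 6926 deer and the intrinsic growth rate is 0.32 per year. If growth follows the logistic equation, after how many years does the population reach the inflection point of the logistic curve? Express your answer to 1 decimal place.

7.4 years

Logistic growth is fastest at N = K/2 = 3463.
A = (K − N₀)/N₀ = 10.819. Set K/(1 + A·e^(−rt)) = K/2 → A·e^(−rt) = 1.
e^(−0.32t) = 1/10.819 = 0.092429, so t = ln(10.819)/0.32 = 2.3813/0.32 = 7.4416.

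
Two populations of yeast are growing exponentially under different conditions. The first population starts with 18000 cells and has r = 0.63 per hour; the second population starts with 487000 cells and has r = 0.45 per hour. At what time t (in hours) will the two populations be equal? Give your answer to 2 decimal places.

18.32 hours

Set 18000·e^(0.63t) = 487000·e^(0.45t).
e^((0.63 − 0.45)t) = 487000/18000 → e^(0.18·t) = 27.056.
0.18·t = ln(27.056) = 3.2979, so t = 3.2979/0.18 = 18.322.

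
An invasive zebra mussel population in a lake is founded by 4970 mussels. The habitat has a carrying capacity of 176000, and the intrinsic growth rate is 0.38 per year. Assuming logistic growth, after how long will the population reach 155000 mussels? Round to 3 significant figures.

14.6 years

A = (K − N₀)/N₀ = (176000 − 4970)/4970 = 34.412.
Solve 176000/(1 + 34.412·e^(−0.38t)) = 155000: 1 + 34.412·e^(−0.38t) = 1.1355, so e^(−0.38t) = 0.00393706.
−0.38·t = ln(0.00393706) = -5.5373, so t = 5.5373/0.38 = 14.572.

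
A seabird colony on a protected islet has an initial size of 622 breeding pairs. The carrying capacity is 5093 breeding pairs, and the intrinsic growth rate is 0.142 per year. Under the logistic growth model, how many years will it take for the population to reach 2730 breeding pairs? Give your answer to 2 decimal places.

14.91 years

A = (K − N₀)/N₀ = (5093 − 622)/622 = 7.1881.
Solve 5093/(1 + 7.1881·e^(−0.142t)) = 2730: 1 + 7.1881·e^(−0.142t) = 1.8656, so e^(−0.142t) = 0.120417.
−0.142·t = ln(0.120417) = -2.1168, so t = 2.1168/0.142 = 14.907.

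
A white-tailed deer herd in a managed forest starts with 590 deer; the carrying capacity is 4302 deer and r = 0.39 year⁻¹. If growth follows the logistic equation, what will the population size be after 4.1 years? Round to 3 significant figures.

1890 deer

A = (K − N₀)/N₀ = (4302 − 590)/590 = 6.2915.
N(t) = K/(1 + A·e^(−rt)) = 4302/(1 + 6.2915×e^(−0.39×4.1)).
e^(−1.599) = 0.2021; denominator = 1 + 6.2915×0.2021 = 2.2715.
N = 4302/2.2715 = 1893.9.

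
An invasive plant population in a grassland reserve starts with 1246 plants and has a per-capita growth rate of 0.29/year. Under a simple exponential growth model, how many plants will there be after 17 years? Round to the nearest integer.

172421 plants

N(t) = N₀·e^(rt) = 1246 × e^(0.29×17) = 1246 × e^4.93.
e^4.93 ≈ 138.38, so N ≈ 1246 × 138.38 = 172421.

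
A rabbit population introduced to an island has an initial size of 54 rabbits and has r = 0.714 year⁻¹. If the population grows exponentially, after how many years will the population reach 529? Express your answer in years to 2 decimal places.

3.20 years

Set N₀·e^(rt) = 529: e^(0.714·t) = 529/54 = 9.7963.
0.714·t = ln(9.7963) = 2.282, so t = 2.282/0.714 = 3.1961.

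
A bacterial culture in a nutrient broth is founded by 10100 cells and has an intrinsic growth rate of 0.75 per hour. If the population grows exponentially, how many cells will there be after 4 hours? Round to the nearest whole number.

202864 cells

N(t) = N₀·e^(rt) = 10100 × e^(0.75×4) = 10100 × e^3.
e^3 ≈ 20.086, so N ≈ 10100 × 20.086 = 202864.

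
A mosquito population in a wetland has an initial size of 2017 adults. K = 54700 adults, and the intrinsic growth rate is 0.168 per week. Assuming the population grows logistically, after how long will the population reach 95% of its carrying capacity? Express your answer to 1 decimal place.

36.9 weeks

A = (K − N₀)/N₀ = (54700 − 2017)/2017 = 26.119.
Solve 54700/(1 + 26.119·e^(−0.168t)) = 51965: 1 + 26.119·e^(−0.168t) = 1.0526, so e^(−0.168t) = 0.00201503.
−0.168·t = ln(0.00201503) = -6.2071, so t = 6.2071/0.168 = 36.947.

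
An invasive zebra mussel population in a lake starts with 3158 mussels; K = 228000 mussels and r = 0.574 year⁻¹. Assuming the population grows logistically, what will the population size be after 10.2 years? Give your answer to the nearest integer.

A = (K − N₀)/N₀ = (228000 − 3158)/3158 = 71.198.
N(t) = K/(1 + A·e^(−rt)) = 228000/(1 + 71.198×e^(−0.574×10.2)).
e^(−5.855) = 0.0028661; denominator = 1 + 71.198×0.0028661 = 1.2041.
N = 228000/1.2041 = 189359.

189359 mussels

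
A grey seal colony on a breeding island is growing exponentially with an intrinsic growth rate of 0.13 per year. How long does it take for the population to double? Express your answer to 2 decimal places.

Doubling time t_d = ln(2)/r = 0.6931/0.13 = 5.3319.

5.33 years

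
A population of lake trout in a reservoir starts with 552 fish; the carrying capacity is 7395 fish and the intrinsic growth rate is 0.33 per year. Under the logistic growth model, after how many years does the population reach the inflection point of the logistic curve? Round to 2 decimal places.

7.63 years

Logistic growth is fastest at N = K/2 = 3697.5.
A = (K − N₀)/N₀ = 12.397. Set K/(1 + A·e^(−rt)) = K/2 → A·e^(−rt) = 1.
e^(−0.33t) = 1/12.397 = 0.0806664, so t = ln(12.397)/0.33 = 2.5174/0.33 = 7.6286.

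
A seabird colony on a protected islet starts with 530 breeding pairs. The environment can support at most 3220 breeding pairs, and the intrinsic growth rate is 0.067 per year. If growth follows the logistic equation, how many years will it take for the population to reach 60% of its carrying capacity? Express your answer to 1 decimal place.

30.3 years

A = (K − N₀)/N₀ = (3220 − 530)/530 = 5.0755.
Solve 3220/(1 + 5.0755·e^(−0.067t)) = 1932: 1 + 5.0755·e^(−0.067t) = 1.6667, so e^(−0.067t) = 0.131351.
−0.067·t = ln(0.131351) = -2.0299, so t = 2.0299/0.067 = 30.297.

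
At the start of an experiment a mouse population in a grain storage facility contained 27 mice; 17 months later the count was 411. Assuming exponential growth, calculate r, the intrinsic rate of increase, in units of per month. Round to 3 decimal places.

0.160 per month

From N(t) = N₀·e^(rt): e^(r·17) = 411/27 = 15.222.
r·17 = ln(15.222) = 2.7228, so r = 2.7228/17 = 0.16016.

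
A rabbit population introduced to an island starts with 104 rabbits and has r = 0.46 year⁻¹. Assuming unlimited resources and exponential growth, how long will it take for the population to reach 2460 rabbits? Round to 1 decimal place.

Set N₀·e^(rt) = 2460: e^(0.46·t) = 2460/104 = 23.654.
0.46·t = ln(23.654) = 3.1635, so t = 3.1635/0.46 = 6.8772.

6.9 years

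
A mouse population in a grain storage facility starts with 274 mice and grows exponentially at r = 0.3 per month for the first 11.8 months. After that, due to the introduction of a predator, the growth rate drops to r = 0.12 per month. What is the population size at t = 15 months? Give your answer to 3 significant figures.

Phase 1: N(11.8) = 274·e^(0.3×11.8) = 274·e^3.54 = 9443.94.
Phase 2 runs for 15 − 11.8 = 3.2 months at r = 0.12.
N(15) = 9443.94·e^(0.12×3.2) = 9443.94·e^0.384 = 13865.1.

13900 mice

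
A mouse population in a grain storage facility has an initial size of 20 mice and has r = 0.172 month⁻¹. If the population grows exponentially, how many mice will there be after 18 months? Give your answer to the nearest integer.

N(t) = N₀·e^(rt) = 20 × e^(0.172×18) = 20 × e^3.096.
e^3.096 ≈ 22.109, so N ≈ 20 × 22.109 = 442.187.

442 mice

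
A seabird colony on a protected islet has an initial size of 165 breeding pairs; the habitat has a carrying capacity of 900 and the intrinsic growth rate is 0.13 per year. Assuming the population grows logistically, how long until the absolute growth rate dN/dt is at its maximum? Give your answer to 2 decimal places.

11.49 years

Logistic growth is fastest at N = K/2 = 450.
A = (K − N₀)/N₀ = 4.4545. Set K/(1 + A·e^(−rt)) = K/2 → A·e^(−rt) = 1.
e^(−0.13t) = 1/4.4545 = 0.22449, so t = ln(4.4545)/0.13 = 1.4939/0.13 = 11.492.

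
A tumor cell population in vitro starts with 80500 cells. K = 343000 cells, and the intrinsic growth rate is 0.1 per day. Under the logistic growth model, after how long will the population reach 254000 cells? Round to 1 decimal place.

A = (K − N₀)/N₀ = (343000 − 80500)/80500 = 3.2609.
Solve 343000/(1 + 3.2609·e^(−0.1t)) = 254000: 1 + 3.2609·e^(−0.1t) = 1.3504, so e^(−0.1t) = 0.107454.
−0.1·t = ln(0.107454) = -2.2307, so t = 2.2307/0.1 = 22.307.

22.3 days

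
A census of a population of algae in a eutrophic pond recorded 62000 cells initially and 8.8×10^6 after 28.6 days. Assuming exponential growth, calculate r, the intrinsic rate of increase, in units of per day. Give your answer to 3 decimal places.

0.173 per day

From N(t) = N₀·e^(rt): e^(r·28.6) = 8.8×10^6/62000 = 141.94.
r·28.6 = ln(141.94) = 4.9554, so r = 4.9554/28.6 = 0.17326.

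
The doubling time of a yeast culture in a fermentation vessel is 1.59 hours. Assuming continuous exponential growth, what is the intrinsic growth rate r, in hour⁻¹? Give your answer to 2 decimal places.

0.44 per hour

r = ln(2)/t_d = 0.6931/1.59 = 0.43594.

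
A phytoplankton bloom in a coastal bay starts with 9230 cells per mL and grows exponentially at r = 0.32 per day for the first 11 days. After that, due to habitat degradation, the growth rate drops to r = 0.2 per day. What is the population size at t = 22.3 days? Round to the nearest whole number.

2988297 cells per mL

Phase 1: N(11) = 9230·e^(0.32×11) = 9230·e^3.52 = 311830.
Phase 2 runs for 22.3 − 11 = 11.3 days at r = 0.2.
N(22.3) = 311830·e^(0.2×11.3) = 311830·e^2.26 = 2.988297×10^6.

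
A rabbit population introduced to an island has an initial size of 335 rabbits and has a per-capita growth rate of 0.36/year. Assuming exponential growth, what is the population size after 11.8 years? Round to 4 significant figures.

23440 rabbits

N(t) = N₀·e^(rt) = 335 × e^(0.36×11.8) = 335 × e^4.248.
e^4.248 ≈ 69.965, so N ≈ 335 × 69.965 = 23438.4.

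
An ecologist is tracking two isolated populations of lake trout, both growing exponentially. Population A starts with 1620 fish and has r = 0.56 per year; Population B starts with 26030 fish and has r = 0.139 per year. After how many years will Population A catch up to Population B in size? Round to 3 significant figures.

6.60 years

Set 1620·e^(0.56t) = 26030·e^(0.139t).
e^((0.56 − 0.139)t) = 26030/1620 → e^(0.421·t) = 16.068.
0.421·t = ln(16.068) = 2.7768, so t = 2.7768/0.421 = 6.5958.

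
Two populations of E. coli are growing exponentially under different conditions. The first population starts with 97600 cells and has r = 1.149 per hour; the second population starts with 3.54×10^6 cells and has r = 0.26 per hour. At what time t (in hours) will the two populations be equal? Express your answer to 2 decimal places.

Set 97600·e^(1.149t) = 3.54×10^6·e^(0.26t).
e^((1.149 − 0.26)t) = 3.54×10^6/97600 → e^(0.889·t) = 36.27.
0.889·t = ln(36.27) = 3.591, so t = 3.591/0.889 = 4.0394.

4.04 hours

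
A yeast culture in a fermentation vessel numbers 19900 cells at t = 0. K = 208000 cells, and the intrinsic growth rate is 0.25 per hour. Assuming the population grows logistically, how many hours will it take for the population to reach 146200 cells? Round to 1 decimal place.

A = (K − N₀)/N₀ = (208000 − 19900)/19900 = 9.4523.
Solve 208000/(1 + 9.4523·e^(−0.25t)) = 146200: 1 + 9.4523·e^(−0.25t) = 1.4227, so e^(−0.25t) = 0.0447204.
−0.25·t = ln(0.0447204) = -3.1073, so t = 3.1073/0.25 = 12.429.

12.4 hours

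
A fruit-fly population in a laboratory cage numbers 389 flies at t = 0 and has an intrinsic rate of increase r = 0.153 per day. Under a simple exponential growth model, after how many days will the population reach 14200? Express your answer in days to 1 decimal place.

Set N₀·e^(rt) = 14200: e^(0.153·t) = 14200/389 = 36.504.
0.153·t = ln(36.504) = 3.5974, so t = 3.5974/0.153 = 23.513.

23.5 days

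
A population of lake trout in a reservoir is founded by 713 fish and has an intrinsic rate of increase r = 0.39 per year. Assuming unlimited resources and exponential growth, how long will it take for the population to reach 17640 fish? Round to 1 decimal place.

8.2 years

Set N₀·e^(rt) = 17640: e^(0.39·t) = 17640/713 = 24.741.
0.39·t = ln(24.741) = 3.2084, so t = 3.2084/0.39 = 8.2268.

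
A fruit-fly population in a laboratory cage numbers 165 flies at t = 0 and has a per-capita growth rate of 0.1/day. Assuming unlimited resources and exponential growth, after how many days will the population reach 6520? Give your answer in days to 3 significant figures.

36.8 days

Set N₀·e^(rt) = 6520: e^(0.1·t) = 6520/165 = 39.515.
0.1·t = ln(39.515) = 3.6767, so t = 3.6767/0.1 = 36.767.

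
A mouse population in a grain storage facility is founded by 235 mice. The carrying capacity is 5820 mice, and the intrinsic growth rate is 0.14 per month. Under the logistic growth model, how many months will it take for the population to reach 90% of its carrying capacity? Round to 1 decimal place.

38.3 months

A = (K − N₀)/N₀ = (5820 − 235)/235 = 23.766.
Solve 5820/(1 + 23.766·e^(−0.14t)) = 5238: 1 + 23.766·e^(−0.14t) = 1.1111, so e^(−0.14t) = 0.00467522.
−0.14·t = ln(0.00467522) = -5.3655, so t = 5.3655/0.14 = 38.325.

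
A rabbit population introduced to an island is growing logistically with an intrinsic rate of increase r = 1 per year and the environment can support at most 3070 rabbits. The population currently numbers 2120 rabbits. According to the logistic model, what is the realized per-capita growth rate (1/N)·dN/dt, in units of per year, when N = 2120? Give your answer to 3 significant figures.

0.309 per year

(1/N)·dN/dt = r(1 − N/K) = 1 × (1 − 2120/3070).
= 1 × 0.30945 = 0.30945.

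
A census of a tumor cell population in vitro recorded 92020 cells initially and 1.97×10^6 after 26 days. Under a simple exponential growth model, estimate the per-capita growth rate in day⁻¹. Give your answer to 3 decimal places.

From N(t) = N₀·e^(rt): e^(r·26) = 1.97×10^6/92020 = 21.408.
r·26 = ln(21.408) = 3.0638, so r = 3.0638/26 = 0.11784.

0.118 per day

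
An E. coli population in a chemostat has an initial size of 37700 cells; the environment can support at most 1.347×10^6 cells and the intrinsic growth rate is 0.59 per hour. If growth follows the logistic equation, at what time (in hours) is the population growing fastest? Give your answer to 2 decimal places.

6.01 hours

Logistic growth is fastest at N = K/2 = 673500.
A = (K − N₀)/N₀ = 34.729. Set K/(1 + A·e^(−rt)) = K/2 → A·e^(−rt) = 1.
e^(−0.59t) = 1/34.729 = 0.028794, so t = ln(34.729)/0.59 = 3.5476/0.59 = 6.0129.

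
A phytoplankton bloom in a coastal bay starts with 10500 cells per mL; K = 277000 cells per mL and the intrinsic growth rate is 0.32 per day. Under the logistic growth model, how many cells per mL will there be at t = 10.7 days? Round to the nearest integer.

A = (K − N₀)/N₀ = (277000 − 10500)/10500 = 25.381.
N(t) = K/(1 + A·e^(−rt)) = 277000/(1 + 25.381×e^(−0.32×10.7)).
e^(−3.424) = 0.032582; denominator = 1 + 25.381×0.032582 = 1.827.
N = 277000/1.827 = 151618.

151618 cells per mL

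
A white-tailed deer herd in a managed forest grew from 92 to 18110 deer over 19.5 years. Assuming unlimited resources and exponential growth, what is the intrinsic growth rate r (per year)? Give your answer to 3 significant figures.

From N(t) = N₀·e^(rt): e^(r·19.5) = 18110/92 = 196.85.
r·19.5 = ln(196.85) = 5.2824, so r = 5.2824/19.5 = 0.27089.

0.271 per year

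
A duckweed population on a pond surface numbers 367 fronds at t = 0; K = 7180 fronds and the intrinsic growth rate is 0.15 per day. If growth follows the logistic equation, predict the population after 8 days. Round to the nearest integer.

1089 fronds

A = (K − N₀)/N₀ = (7180 − 367)/367 = 18.564.
N(t) = K/(1 + A·e^(−rt)) = 7180/(1 + 18.564×e^(−0.15×8)).
e^(−1.2) = 0.30119; denominator = 1 + 18.564×0.30119 = 6.5914.
N = 7180/6.5914 = 1089.3.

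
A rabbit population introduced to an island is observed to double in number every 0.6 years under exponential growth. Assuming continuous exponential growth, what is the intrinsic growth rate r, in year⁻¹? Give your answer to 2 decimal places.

1.16 per year

r = ln(2)/t_d = 0.6931/0.6 = 1.1552.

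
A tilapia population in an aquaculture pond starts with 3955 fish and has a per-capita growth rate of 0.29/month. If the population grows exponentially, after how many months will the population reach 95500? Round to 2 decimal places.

Set N₀·e^(rt) = 95500: e^(0.29·t) = 95500/3955 = 24.147.
0.29·t = ln(24.147) = 3.1841, so t = 3.1841/0.29 = 10.98.

10.98 months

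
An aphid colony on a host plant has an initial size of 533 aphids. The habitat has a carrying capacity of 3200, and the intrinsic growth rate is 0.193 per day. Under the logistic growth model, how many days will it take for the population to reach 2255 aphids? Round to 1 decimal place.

A = (K − N₀)/N₀ = (3200 − 533)/533 = 5.0038.
Solve 3200/(1 + 5.0038·e^(−0.193t)) = 2255: 1 + 5.0038·e^(−0.193t) = 1.4191, so e^(−0.193t) = 0.0837509.
−0.193·t = ln(0.0837509) = -2.4799, so t = 2.4799/0.193 = 12.849.

12.8 days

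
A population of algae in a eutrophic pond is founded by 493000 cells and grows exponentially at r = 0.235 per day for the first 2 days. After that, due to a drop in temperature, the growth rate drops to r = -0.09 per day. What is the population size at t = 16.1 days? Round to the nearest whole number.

221741 cells

Phase 1: N(2) = 493000·e^(0.235×2) = 493000·e^0.47 = 788797.
Phase 2 runs for 16.1 − 2 = 14.1 days at r = -0.09.
N(16.1) = 788797·e^(-0.09×14.1) = 788797·e^-1.269 = 221741.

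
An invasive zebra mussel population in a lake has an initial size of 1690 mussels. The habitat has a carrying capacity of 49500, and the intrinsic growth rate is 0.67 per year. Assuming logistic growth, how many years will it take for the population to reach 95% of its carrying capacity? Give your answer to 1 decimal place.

A = (K − N₀)/N₀ = (49500 − 1690)/1690 = 28.29.
Solve 49500/(1 + 28.29·e^(−0.67t)) = 47025: 1 + 28.29·e^(−0.67t) = 1.0526, so e^(−0.67t) = 0.00186043.
−0.67·t = ln(0.00186043) = -6.2869, so t = 6.2869/0.67 = 9.3835.

9.4 years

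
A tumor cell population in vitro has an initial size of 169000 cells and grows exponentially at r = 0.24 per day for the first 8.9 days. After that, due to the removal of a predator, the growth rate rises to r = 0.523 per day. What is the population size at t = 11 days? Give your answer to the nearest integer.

4290672 cells

Phase 1: N(8.9) = 169000·e^(0.24×8.9) = 169000·e^2.136 = 1.430671×10^6.
Phase 2 runs for 11 − 8.9 = 2.1 days at r = 0.523.
N(11) = 1.430671×10^6·e^(0.523×2.1) = 1.430671×10^6·e^1.098 = 4.290672×10^6.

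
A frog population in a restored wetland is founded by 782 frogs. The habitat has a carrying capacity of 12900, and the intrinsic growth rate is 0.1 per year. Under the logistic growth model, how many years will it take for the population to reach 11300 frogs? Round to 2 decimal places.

A = (K − N₀)/N₀ = (12900 − 782)/782 = 15.496.
Solve 12900/(1 + 15.496·e^(−0.1t)) = 11300: 1 + 15.496·e^(−0.1t) = 1.1416, so e^(−0.1t) = 0.00913729.
−0.1·t = ln(0.00913729) = -4.6954, so t = 4.6954/0.1 = 46.954.

46.95 years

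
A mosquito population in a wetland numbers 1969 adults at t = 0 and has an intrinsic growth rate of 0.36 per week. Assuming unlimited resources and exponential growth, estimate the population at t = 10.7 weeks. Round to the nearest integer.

N(t) = N₀·e^(rt) = 1969 × e^(0.36×10.7) = 1969 × e^3.852.
e^3.852 ≈ 47.087, so N ≈ 1969 × 47.087 = 92714.6.

92715 adults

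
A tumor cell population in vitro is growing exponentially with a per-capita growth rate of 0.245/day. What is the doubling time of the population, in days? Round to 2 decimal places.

Doubling time t_d = ln(2)/r = 0.6931/0.245 = 2.8292.

2.83 days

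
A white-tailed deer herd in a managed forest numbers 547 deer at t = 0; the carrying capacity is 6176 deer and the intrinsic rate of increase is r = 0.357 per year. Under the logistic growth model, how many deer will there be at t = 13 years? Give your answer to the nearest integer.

A = (K − N₀)/N₀ = (6176 − 547)/547 = 10.291.
N(t) = K/(1 + A·e^(−rt)) = 6176/(1 + 10.291×e^(−0.357×13)).
e^(−4.641) = 0.009648; denominator = 1 + 10.291×0.009648 = 1.0993.
N = 6176/1.0993 = 5618.2.

5618 deer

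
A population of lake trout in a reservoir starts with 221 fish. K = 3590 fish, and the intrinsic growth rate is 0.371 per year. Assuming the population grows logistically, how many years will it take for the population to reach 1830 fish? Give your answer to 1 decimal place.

A = (K − N₀)/N₀ = (3590 − 221)/221 = 15.244.
Solve 3590/(1 + 15.244·e^(−0.371t)) = 1830: 1 + 15.244·e^(−0.371t) = 1.9617, so e^(−0.371t) = 0.0630889.
−0.371·t = ln(0.0630889) = -2.7632, so t = 2.7632/0.371 = 7.448.

7.4 years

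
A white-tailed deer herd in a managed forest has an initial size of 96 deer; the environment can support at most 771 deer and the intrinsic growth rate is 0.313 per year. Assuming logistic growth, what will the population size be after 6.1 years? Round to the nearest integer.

378 deer

A = (K − N₀)/N₀ = (771 − 96)/96 = 7.0312.
N(t) = K/(1 + A·e^(−rt)) = 771/(1 + 7.0312×e^(−0.313×6.1)).
e^(−1.909) = 0.14818; denominator = 1 + 7.0312×0.14818 = 2.0419.
N = 771/2.0419 = 377.586.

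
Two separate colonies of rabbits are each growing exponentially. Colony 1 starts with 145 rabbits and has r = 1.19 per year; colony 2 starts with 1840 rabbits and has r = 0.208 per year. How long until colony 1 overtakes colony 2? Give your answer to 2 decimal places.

Set 145·e^(1.19t) = 1840·e^(0.208t).
e^((1.19 − 0.208)t) = 1840/145 → e^(0.982·t) = 12.69.
0.982·t = ln(12.69) = 2.5408, so t = 2.5408/0.982 = 2.5874.

2.59 years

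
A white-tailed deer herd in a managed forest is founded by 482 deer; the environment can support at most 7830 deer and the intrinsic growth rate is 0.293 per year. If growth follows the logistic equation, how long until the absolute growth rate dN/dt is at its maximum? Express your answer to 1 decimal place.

9.3 years

Logistic growth is fastest at N = K/2 = 3915.
A = (K − N₀)/N₀ = 15.245. Set K/(1 + A·e^(−rt)) = K/2 → A·e^(−rt) = 1.
e^(−0.293t) = 1/15.245 = 0.0655961, so t = ln(15.245)/0.293 = 2.7242/0.293 = 9.2977.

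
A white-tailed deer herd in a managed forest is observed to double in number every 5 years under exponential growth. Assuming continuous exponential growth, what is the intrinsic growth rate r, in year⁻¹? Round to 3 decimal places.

0.139 per year

r = ln(2)/t_d = 0.6931/5 = 0.13863.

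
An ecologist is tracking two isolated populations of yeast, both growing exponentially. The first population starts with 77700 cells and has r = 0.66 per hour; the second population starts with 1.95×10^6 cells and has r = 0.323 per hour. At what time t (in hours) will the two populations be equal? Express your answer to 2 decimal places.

Set 77700·e^(0.66t) = 1.95×10^6·e^(0.323t).
e^((0.66 − 0.323)t) = 1.95×10^6/77700 → e^(0.337·t) = 25.097.
0.337·t = ln(25.097) = 3.2227, so t = 3.2227/0.337 = 9.563.

9.56 hours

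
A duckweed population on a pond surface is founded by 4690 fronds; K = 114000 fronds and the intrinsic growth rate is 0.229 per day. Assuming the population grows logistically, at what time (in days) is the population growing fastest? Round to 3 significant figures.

Logistic growth is fastest at N = K/2 = 57000.
A = (K − N₀)/N₀ = 23.307. Set K/(1 + A·e^(−rt)) = K/2 → A·e^(−rt) = 1.
e^(−0.229t) = 1/23.307 = 0.0429055, so t = ln(23.307)/0.229 = 3.1488/0.229 = 13.75.

13.8 days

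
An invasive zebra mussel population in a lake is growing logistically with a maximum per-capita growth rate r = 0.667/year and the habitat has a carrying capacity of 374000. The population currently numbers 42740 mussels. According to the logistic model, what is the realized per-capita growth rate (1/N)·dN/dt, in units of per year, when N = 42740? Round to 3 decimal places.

(1/N)·dN/dt = r(1 − N/K) = 0.667 × (1 − 42740/374000).
= 0.667 × 0.88572 = 0.59078.

0.591 per year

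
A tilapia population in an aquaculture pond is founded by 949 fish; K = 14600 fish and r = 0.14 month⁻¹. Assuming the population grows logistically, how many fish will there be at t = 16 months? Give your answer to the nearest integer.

5768 fish

A = (K − N₀)/N₀ = (14600 − 949)/949 = 14.385.
N(t) = K/(1 + A·e^(−rt)) = 14600/(1 + 14.385×e^(−0.14×16)).
e^(−2.24) = 0.10646; denominator = 1 + 14.385×0.10646 = 2.5314.
N = 14600/2.5314 = 5767.64.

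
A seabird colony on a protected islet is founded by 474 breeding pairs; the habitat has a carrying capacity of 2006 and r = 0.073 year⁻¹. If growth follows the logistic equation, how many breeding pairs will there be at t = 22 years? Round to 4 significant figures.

A = (K − N₀)/N₀ = (2006 − 474)/474 = 3.2321.
N(t) = K/(1 + A·e^(−rt)) = 2006/(1 + 3.2321×e^(−0.073×22)).
e^(−1.606) = 0.20069; denominator = 1 + 3.2321×0.20069 = 1.6486.
N = 2006/1.6486 = 1216.76.

1217 breeding pairs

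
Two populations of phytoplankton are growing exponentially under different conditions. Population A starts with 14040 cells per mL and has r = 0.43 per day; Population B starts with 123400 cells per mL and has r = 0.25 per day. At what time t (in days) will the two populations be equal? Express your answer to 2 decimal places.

12.08 days

Set 14040·e^(0.43t) = 123400·e^(0.25t).
e^((0.43 − 0.25)t) = 123400/14040 → e^(0.18·t) = 8.7892.
0.18·t = ln(8.7892) = 2.1735, so t = 2.1735/0.18 = 12.075.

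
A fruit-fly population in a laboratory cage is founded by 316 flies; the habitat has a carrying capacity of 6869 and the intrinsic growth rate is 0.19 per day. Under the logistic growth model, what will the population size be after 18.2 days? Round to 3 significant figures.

4160 flies

A = (K − N₀)/N₀ = (6869 − 316)/316 = 20.737.
N(t) = K/(1 + A·e^(−rt)) = 6869/(1 + 20.737×e^(−0.19×18.2)).
e^(−3.458) = 0.031493; denominator = 1 + 20.737×0.031493 = 1.6531.
N = 6869/1.6531 = 4155.29.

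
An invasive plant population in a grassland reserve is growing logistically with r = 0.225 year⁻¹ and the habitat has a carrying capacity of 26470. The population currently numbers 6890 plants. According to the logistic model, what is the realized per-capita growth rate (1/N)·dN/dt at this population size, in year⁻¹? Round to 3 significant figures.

0.166 per year

(1/N)·dN/dt = r(1 − N/K) = 0.225 × (1 − 6890/26470).
= 0.225 × 0.73971 = 0.16643.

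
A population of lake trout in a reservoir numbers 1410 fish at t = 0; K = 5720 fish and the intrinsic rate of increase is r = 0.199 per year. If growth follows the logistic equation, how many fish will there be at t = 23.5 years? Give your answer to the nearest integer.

A = (K − N₀)/N₀ = (5720 − 1410)/1410 = 3.0567.
N(t) = K/(1 + A·e^(−rt)) = 5720/(1 + 3.0567×e^(−0.199×23.5)).
e^(−4.676) = 0.0093115; denominator = 1 + 3.0567×0.0093115 = 1.0285.
N = 5720/1.0285 = 5561.7.

5562 fish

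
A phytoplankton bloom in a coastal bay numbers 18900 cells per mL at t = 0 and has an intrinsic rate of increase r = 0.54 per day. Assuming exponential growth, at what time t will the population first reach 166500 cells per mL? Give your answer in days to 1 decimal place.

Set N₀·e^(rt) = 166500: e^(0.54·t) = 166500/18900 = 8.8095.
0.54·t = ln(8.8095) = 2.1758, so t = 2.1758/0.54 = 4.0293.

4.0 days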